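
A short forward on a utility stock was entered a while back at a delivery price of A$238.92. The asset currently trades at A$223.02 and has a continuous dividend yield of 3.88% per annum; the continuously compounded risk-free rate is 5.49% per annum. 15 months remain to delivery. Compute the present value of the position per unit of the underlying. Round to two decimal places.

A$10.61

Current fair forward for the remaining 15 months: F = S·e^((r − q)·T), (r − q) = 0.0549 − 0.0388 = 0.0161
F = 223.02 · e^(0.0161 × 15/12) = 223.02 × 1.020329 = 227.5538
Value of long forward = (F − K)·e^(−rT) = (227.5538 − 238.92) · e^(−0.0549·15/12)
= -11.3662 × 0.933677 = -10.61
Short position value = −(long value) = A$10.61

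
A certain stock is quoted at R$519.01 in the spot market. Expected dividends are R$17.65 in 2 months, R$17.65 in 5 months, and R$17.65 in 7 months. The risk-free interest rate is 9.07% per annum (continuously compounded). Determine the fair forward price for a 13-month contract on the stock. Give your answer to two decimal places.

PV(dividends) I = 17.65·e^(−0.0907·2/12) + 17.65·e^(−0.0907·5/12) + 17.65·e^(−0.0907·7/12)
I = 17.3852 + 16.9954 + 16.7404 = 51.1210
F = (S − I)·e^(rT) = (519.01 − 51.1210) · e^(0.0907·13/12)
= 467.8890 · e^0.098258 = 467.8890 × 1.103247 = R$516.20

R$516.20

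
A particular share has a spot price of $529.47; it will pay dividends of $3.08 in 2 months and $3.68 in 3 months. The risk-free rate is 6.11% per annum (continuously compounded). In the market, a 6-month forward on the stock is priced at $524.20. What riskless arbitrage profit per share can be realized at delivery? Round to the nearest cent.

PV(dividends) I = 3.08·e^(−0.0611·2/12) + 3.68·e^(−0.0611·3/12) = 6.6730
Fair forward F* = (S − I)·e^(rT) = (529.47 − 6.6730)·e^0.030550 = 522.7970 × 1.031021 = 539.0147
Market $524.20 < fair 539.0147: forward underpriced → reverse cash-and-carry (short the stock, invest proceeds at r, pay the dividends, go long the forward).
Profit at T = |F_mkt − F*| = |524.20 − 539.0147| = $14.81 per share

$14.81 per share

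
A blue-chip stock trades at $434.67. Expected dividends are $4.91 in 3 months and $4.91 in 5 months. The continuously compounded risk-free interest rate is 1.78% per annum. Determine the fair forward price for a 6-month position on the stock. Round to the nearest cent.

PV(dividends) I = 4.91·e^(−0.0178·3/12) + 4.91·e^(−0.0178·5/12)
I = 4.8882 + 4.8737 = 9.7619
F = (S − I)·e^(rT) = (434.67 − 9.7619) · e^(0.0178·6/12)
= 424.9081 · e^0.008900 = 424.9081 × 1.008940 = $428.71

$428.71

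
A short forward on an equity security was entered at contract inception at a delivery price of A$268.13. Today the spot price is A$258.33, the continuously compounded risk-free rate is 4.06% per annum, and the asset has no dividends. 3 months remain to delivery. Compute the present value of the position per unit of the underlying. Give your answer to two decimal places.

Current fair forward for the remaining 3 months: F = S·e^(r·T), r = 0.0406
F = 258.33 · e^(0.0406 × 3/12) = 258.33 × 1.010202 = 260.9655
Value of long forward = (F − K)·e^(−rT) = (260.9655 − 268.13) · e^(−0.0406·3/12)
= -7.1645 × 0.989901 = -7.09
Short position value = −(long value) = A$7.09

A$7.09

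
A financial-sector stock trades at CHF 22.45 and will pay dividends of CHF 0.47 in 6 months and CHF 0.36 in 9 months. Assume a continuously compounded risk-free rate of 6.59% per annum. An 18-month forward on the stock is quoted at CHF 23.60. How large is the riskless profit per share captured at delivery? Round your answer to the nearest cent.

PV(dividends) I = 0.47·e^(−0.0659·6/12) + 0.36·e^(−0.0659·9/12) = 0.7974
Fair forward F* = (S − I)·e^(rT) = (22.45 − 0.7974)·e^0.098850 = 21.6526 × 1.103901 = 23.9023
Market CHF 23.60 < fair 23.9023: forward underpriced → reverse cash-and-carry (short the stock, invest proceeds at r, pay the dividends, go long the forward).
Profit at T = |F_mkt − F*| = |23.60 − 23.9023| = CHF 0.30 per share

CHF 0.30 per share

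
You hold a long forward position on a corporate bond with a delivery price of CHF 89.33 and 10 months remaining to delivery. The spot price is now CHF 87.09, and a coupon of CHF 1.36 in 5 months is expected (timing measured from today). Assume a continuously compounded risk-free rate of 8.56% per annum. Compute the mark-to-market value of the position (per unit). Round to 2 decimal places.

CHF 2.60

PV(remaining coupons) I = 1.36·e^(−0.0856·5/12) = 1.3123
Current forward F = (S − I)·e^(rT) = (87.09 − 1.3123)·e^(0.0856·10/12) = 85.7777 × 1.073939 = 92.1200
Value (long) = (F − K)·e^(−rT) = (92.1200 − 89.33) × 0.931151 = 2.5979
Value = CHF 2.60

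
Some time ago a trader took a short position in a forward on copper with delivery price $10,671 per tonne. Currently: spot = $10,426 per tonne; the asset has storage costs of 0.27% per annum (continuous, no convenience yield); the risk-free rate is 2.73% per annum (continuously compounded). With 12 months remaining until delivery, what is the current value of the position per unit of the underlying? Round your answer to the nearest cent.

Current fair forward for the remaining 12 months: F = S·e^((r + u)·T), (r + u) = 0.0273 + 0.0027 = 0.0300
F = 10426 · e^(0.0300 × 12/12) = 10426 × 1.03045453 = 10743.5189
Value of long forward = (F − K)·e^(−rT) = (10743.5189 − 10671) · e^(−0.0273·12/12)
= 72.5189 × 0.97306928 = 70.57
Short position value = −(long value) = -$70.57

-$70.57 per tonne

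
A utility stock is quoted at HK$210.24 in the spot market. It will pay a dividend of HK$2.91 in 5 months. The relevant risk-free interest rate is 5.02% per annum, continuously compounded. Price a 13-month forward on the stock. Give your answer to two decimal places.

HK$218.98

PV(dividends) I = 2.91·e^(−0.0502·5/12)
I = 2.8498
F = (S − I)·e^(rT) = (210.24 − 2.8498) · e^(0.0502·13/12)
= 207.3902 · e^0.054383 = 207.3902 × 1.055889 = HK$218.98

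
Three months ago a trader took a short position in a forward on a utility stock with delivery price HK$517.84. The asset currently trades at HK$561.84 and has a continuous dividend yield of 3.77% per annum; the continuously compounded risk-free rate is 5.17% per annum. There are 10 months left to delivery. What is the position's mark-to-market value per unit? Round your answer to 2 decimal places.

-HK$48.46

Current fair forward for the remaining 10 months: F = S·e^((r − q)·T), (r − q) = 0.0517 − 0.0377 = 0.0140
F = 561.84 · e^(0.0140 × 10/12) = 561.84 × 1.011735 = 568.4332
Value of long forward = (F − K)·e^(−rT) = (568.4332 − 517.84) · e^(−0.0517·10/12)
= 50.5932 × 0.957832 = 48.46
Short position value = −(long value) = -HK$48.46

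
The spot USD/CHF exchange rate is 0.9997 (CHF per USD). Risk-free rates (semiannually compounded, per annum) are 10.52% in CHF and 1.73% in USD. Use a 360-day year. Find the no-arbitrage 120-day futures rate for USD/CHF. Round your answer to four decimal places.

By covered interest parity, F = S · (1+r_CHF/2)^(2T) / (1+r_USD/2)^(2T)
= 0.9997 × 1.034766 / 1.005758 = 0.9997 × 1.028842
F = 1.0285 CHF per USD

1.0285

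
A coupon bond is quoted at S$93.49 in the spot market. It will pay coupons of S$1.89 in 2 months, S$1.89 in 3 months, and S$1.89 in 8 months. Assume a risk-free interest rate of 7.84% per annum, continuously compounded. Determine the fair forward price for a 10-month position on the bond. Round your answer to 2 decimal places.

S$93.92

PV(coupons) I = 1.89·e^(−0.0784·2/12) + 1.89·e^(−0.0784·3/12) + 1.89·e^(−0.0784·8/12)
I = 1.8655 + 1.8533 + 1.7938 = 5.5126
F = (S − I)·e^(rT) = (93.49 − 5.5126) · e^(0.0784·10/12)
= 87.9774 · e^0.065333 = 87.9774 × 1.067514 = S$93.92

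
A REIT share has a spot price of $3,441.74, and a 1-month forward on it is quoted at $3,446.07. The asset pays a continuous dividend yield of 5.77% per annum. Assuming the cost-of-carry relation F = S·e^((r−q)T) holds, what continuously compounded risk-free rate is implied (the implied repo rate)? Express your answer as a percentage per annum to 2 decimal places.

7.28%

From F = S·e^((r−q)T): (r − q) = ln(F/S)/T
ln(3446.07/3441.74) = ln(1.001258) = 0.001257
(r − q) = 0.001257 / (1/12) = 0.015084
r = ln(F/S)/T + q = 0.015084 + 0.0577 = 0.072784
r = 7.28%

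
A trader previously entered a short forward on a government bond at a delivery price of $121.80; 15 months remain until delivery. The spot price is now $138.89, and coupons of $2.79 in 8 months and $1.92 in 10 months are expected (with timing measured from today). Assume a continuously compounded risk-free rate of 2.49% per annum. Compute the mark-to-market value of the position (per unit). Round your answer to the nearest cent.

PV(remaining coupons) I = 2.79·e^(−0.0249·8/12) + 1.92·e^(−0.0249·10/12) = 4.6246
Current forward F = (S − I)·e^(rT) = (138.89 − 4.6246)·e^(0.0249·15/12) = 134.2654 × 1.031614 = 138.5101
Value (long) = (F − K)·e^(−rT) = (138.5101 − 121.80) × 0.969354 = 16.1980
Short position value = −(long value) = -$16.20

-$16.20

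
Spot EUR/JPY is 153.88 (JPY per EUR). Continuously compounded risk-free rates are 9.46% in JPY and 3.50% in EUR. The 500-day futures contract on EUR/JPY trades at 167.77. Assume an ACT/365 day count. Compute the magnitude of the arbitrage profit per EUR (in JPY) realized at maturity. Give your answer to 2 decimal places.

Fair futures: F* = S·e^(carry·T), with carry = (r_JPY − r_EUR) = 0.0946 − 0.0350 = 0.0596
F* = 153.88 · e^(0.0596 × 500/365) = 153.88 · e^0.081644 = 153.88 × 1.085069 = 166.9704
Market 167.77 > fair 166.9704: forward overpriced → cash-and-carry (buy spot, short the forward).
At maturity, profit = |F_mkt − F*| = |167.77 − 166.9704| = 0.80 per EUR (in JPY)

0.80 per EUR (in JPY)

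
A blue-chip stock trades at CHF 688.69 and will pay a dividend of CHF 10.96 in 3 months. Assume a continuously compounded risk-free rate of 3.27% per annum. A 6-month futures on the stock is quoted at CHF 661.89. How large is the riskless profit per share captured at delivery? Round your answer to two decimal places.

CHF 27.10 per share

PV(dividends) I = 10.96·e^(−0.0327·3/12) = 10.8708
Fair futures F* = (S − I)·e^(rT) = (688.69 − 10.8708)·e^0.016350 = 677.8192 × 1.016484 = 688.9924
Market CHF 661.89 < fair 688.9924: forward underpriced → reverse cash-and-carry (short the stock, invest proceeds at r, pay the dividends, go long the forward).
Profit at T = |F_mkt − F*| = |661.89 − 688.9924| = CHF 27.10 per share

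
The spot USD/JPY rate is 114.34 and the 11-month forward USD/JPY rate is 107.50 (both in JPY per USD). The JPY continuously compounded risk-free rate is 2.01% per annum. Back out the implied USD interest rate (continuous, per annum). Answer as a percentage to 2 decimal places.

F = S·e^((r_JPY − r_USD)T) ⇒ r_USD = r_JPY − ln(F/S)/T
ln(107.50/114.34) = -0.061686; /(11/12) = -0.067294
r_USD = 0.0201 + 0.067294 = 0.087394
r_USD = 8.74%

8.74%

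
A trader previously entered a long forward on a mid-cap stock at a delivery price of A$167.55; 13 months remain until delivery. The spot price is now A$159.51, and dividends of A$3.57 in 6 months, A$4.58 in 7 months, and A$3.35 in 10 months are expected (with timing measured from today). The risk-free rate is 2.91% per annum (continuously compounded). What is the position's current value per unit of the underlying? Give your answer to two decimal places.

-A$14.13

PV(remaining dividends) I = 3.57·e^(−0.0291·6/12) + 4.58·e^(−0.0291·7/12) + 3.35·e^(−0.0291·10/12) = 11.2911
Current forward F = (S − I)·e^(rT) = (159.51 − 11.2911)·e^(0.0291·13/12) = 148.2189 × 1.032027 = 152.9659
Value (long) = (F − K)·e^(−rT) = (152.9659 − 167.55) × 0.968967 = -14.1315
Value = -A$14.13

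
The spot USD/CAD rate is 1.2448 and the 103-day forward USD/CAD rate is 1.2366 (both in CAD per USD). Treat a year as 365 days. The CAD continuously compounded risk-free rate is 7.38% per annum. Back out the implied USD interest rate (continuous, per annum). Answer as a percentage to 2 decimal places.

F = S·e^((r_CAD − r_USD)T) ⇒ r_USD = r_CAD − ln(F/S)/T
ln(1.2366/1.2448) = -0.006609; /(103/365) = -0.023420
r_USD = 0.0738 + 0.023420 = 0.097220
r_USD = 9.72%

9.72%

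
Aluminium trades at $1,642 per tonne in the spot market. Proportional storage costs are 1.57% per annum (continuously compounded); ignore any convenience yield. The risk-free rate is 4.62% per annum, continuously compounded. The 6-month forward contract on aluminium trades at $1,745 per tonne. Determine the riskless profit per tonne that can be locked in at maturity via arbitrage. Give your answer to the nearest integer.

Fair forward: F* = S·e^(carry·T), with carry = (r + u) = 0.0462 + 0.0157 = 0.0619
F* = 1642 · e^(0.0619 × 6/12) = 1642 · e^0.030950 = 1642 × 1.031434 = $1693.6146
Market $1745 > fair $1693.6146: forward overpriced → cash-and-carry (buy spot, short the forward).
At maturity, profit = |F_mkt − F*| = |1745 − 1693.6146| = $51 per tonne

$51 per tonne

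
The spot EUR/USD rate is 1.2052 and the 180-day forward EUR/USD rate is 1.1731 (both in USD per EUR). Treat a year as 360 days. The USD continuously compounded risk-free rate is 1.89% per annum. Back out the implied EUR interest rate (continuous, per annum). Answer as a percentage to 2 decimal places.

7.29%

F = S·e^((r_USD − r_EUR)T) ⇒ r_EUR = r_USD − ln(F/S)/T
ln(1.1731/1.2052) = -0.026996; /(180/360) = -0.053992
r_EUR = 0.0189 + 0.053992 = 0.072892
r_EUR = 7.29%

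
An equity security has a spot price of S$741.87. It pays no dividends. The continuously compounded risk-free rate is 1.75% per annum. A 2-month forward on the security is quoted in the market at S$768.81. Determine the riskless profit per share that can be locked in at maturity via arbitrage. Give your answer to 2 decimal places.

S$24.77 per share

Fair forward: F* = S·e^(carry·T), with carry = r = 0.0175
F* = 741.87 · e^(0.0175 × 2/12) = 741.87 · e^0.002917 = 741.87 × 1.002921 = S$744.0370
Market S$768.81 > fair S$744.0370: forward overpriced → cash-and-carry (buy spot, short the forward).
At maturity, profit = |F_mkt − F*| = |768.81 − 744.0370| = S$24.77 per share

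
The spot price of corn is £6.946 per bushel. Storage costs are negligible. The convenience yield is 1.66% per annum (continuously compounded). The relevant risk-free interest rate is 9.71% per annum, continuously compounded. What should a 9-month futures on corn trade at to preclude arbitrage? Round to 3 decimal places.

Net carry = r + u − y = 0.0971 + 0.0000 − 0.0166 = 0.0805
F = S·e^((r+u−y)T) = 6.946 · e^(0.0805 × 9/12) = 6.946 · e^0.060375
= 6.946 × 1.062235 = £7.378 per bushel

£7.378 per bushel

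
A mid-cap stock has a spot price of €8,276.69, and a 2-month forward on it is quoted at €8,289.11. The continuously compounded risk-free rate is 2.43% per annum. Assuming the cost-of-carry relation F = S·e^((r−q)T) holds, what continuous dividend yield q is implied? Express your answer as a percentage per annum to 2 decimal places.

From F = S·e^((r−q)T): (r − q) = ln(F/S)/T
ln(8289.11/8276.69) = ln(1.001501) = 0.001500
(r − q) = 0.001500 / (2/12) = 0.009000
q = r − ln(F/S)/T = 0.0243 − 0.009000 = 0.015300
q = 1.53%

1.53%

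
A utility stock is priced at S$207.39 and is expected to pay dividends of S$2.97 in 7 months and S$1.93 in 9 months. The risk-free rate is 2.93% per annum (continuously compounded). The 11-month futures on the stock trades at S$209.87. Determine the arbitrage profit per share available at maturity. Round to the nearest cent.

PV(dividends) I = 2.97·e^(−0.0293·7/12) + 1.93·e^(−0.0293·9/12) = 4.8077
Fair futures F* = (S − I)·e^(rT) = (207.39 − 4.8077)·e^0.026858 = 202.5823 × 1.027222 = 208.0970
Market S$209.87 > fair 208.0970: forward overpriced → cash-and-carry (borrow at r, buy the stock and collect the dividends, short the forward).
Profit at T = |F_mkt − F*| = |209.87 − 208.0970| = S$1.77 per share

S$1.77 per share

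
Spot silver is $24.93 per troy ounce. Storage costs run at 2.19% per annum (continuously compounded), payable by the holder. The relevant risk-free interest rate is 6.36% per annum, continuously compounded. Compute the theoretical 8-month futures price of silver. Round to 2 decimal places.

$26.39 per troy ounce

Net carry = r + u − y = 0.0636 + 0.0219 − 0.0000 = 0.0855
F = S·e^((r+u−y)T) = 24.93 · e^(0.0855 × 8/12) = 24.93 · e^0.057000
= 24.93 × 1.058656 = $26.39 per troy ounce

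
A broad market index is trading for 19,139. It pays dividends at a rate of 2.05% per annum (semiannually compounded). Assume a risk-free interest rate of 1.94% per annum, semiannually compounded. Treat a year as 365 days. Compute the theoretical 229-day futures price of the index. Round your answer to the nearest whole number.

19,126

F = S · (1+r/2)^(2T) / (1+q/2)^(2T)
= 19139 × 1.012187 / 1.012878 = 19139 × 0.999318
F = 19,126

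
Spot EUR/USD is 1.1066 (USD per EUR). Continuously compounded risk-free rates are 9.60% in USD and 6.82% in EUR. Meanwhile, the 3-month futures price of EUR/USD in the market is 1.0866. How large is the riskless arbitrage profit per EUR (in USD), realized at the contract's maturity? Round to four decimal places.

0.0277 per EUR (in USD)

Fair futures: F* = S·e^(carry·T), with carry = (r_USD − r_EUR) = 0.0960 − 0.0682 = 0.0278
F* = 1.1066 · e^(0.0278 × 3/12) = 1.1066 · e^0.006950 = 1.1066 × 1.006974 = 1.1143
Market 1.0866 < fair 1.1143: forward underpriced → reverse cash-and-carry (short spot, go long the forward).
At maturity, profit = |F_mkt − F*| = |1.0866 − 1.1143| = 0.0277 per EUR (in USD)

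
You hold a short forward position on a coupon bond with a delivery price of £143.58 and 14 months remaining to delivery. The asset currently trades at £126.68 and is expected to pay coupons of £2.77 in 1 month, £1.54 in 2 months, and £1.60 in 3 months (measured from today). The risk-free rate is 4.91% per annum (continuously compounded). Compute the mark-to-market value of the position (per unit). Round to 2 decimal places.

£14.77

PV(remaining coupons) I = 2.77·e^(−0.0491·1/12) + 1.54·e^(−0.0491·2/12) + 1.60·e^(−0.0491·3/12) = 5.8666
Current forward F = (S − I)·e^(rT) = (126.68 − 5.8666)·e^(0.0491·14/12) = 120.8134 × 1.058956 = 127.9361
Value (long) = (F − K)·e^(−rT) = (127.9361 − 143.58) × 0.944326 = -14.7729
Short position value = −(long value) = £14.77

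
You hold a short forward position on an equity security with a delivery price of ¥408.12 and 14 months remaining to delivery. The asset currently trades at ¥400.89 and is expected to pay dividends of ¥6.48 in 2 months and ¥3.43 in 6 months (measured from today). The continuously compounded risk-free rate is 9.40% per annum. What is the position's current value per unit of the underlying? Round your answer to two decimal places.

PV(remaining dividends) I = 6.48·e^(−0.0940·2/12) + 3.43·e^(−0.0940·6/12) = 9.6518
Current forward F = (S − I)·e^(rT) = (400.89 − 9.6518)·e^(0.0940·14/12) = 391.2382 × 1.115906 = 436.5851
Value (long) = (F − K)·e^(−rT) = (436.5851 − 408.12) × 0.896133 = 25.5085
Short position value = −(long value) = -¥25.51

-¥25.51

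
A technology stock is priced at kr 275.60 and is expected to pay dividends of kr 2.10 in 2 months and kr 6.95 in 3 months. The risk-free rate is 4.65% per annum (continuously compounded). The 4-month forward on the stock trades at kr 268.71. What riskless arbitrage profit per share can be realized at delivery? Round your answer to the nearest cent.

PV(dividends) I = 2.10·e^(−0.0465·2/12) + 6.95·e^(−0.0465·3/12) = 8.9535
Fair forward F* = (S − I)·e^(rT) = (275.60 − 8.9535)·e^0.015500 = 266.6465 × 1.015621 = 270.8118
Market kr 268.71 < fair 270.8118: forward underpriced → reverse cash-and-carry (short the stock, invest proceeds at r, pay the dividends, go long the forward).
Profit at T = |F_mkt − F*| = |268.71 − 270.8118| = kr 2.10 per share

kr 2.10 per share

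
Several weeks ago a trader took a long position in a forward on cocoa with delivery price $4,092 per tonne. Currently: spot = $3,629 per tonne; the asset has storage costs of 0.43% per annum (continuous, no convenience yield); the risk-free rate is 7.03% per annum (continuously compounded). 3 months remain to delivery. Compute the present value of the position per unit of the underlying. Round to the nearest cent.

-$387.81 per tonne

Current fair forward for the remaining 3 months: F = S·e^((r + u)·T), (r + u) = 0.0703 + 0.0043 = 0.0746
F = 3629 · e^(0.0746 × 3/12) = 3629 × 1.01882500 = 3697.3159
Value of long forward = (F − K)·e^(−rT) = (3697.3159 − 4092) · e^(−0.0703·3/12)
= -394.6841 × 0.98257854 = -387.81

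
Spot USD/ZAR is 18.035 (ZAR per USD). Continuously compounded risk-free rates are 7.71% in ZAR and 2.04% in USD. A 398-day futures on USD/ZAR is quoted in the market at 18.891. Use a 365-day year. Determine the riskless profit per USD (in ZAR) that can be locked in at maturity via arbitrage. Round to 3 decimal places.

Fair futures: F* = S·e^(carry·T), with carry = (r_ZAR − r_USD) = 0.0771 − 0.0204 = 0.0567
F* = 18.035 · e^(0.0567 × 398/365) = 18.035 · e^0.061826 = 18.035 × 1.063777 = 19.1852
Market 18.891 < fair 19.1852: forward underpriced → reverse cash-and-carry (short spot, go long the forward).
At maturity, profit = |F_mkt − F*| = |18.891 − 19.1852| = 0.294 per USD (in ZAR)

0.294 per USD (in ZAR)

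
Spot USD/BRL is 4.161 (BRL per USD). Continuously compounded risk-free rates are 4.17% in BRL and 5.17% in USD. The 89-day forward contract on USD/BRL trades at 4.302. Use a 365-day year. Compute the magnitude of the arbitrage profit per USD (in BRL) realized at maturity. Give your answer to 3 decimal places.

0.151 per USD (in BRL)

Fair forward: F* = S·e^(carry·T), with carry = (r_BRL − r_USD) = 0.0417 − 0.0517 = -0.0100
F* = 4.161 · e^(-0.0100 × 89/365) = 4.161 · e^-0.002438 = 4.161 × 0.997565 = 4.1509
Market 4.302 > fair 4.1509: forward overpriced → cash-and-carry (buy spot, short the forward).
At maturity, profit = |F_mkt − F*| = |4.302 − 4.1509| = 0.151 per USD (in BRL)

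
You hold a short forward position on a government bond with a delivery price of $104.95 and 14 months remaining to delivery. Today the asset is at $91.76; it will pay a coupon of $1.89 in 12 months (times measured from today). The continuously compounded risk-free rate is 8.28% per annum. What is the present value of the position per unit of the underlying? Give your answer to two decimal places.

$5.27

PV(remaining coupons) I = 1.89·e^(−0.0828·12/12) = 1.7398
Current forward F = (S − I)·e^(rT) = (91.76 − 1.7398)·e^(0.0828·14/12) = 90.0202 × 1.101420 = 99.1500
Value (long) = (F − K)·e^(−rT) = (99.1500 − 104.95) × 0.907919 = -5.2659
Short position value = −(long value) = $5.27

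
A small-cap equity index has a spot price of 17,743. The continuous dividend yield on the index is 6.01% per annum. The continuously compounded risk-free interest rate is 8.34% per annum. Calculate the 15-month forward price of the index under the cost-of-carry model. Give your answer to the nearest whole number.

18,267

F = S·e^((r − q)T) = 17743 · e^((0.0834 − 0.0601) × 15/12)
= 17743 · e^0.029125 = 17743 × 1.029553
F = 18,267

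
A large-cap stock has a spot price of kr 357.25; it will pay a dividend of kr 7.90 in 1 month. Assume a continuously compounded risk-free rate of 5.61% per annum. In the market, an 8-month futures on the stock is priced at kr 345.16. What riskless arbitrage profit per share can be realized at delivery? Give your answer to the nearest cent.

kr 17.54 per share

PV(dividends) I = 7.90·e^(−0.0561·1/12) = 7.8632
Fair futures F* = (S − I)·e^(rT) = (357.25 − 7.8632)·e^0.037400 = 349.3868 × 1.038108 = 362.7012
Market kr 345.16 < fair 362.7012: forward underpriced → reverse cash-and-carry (short the stock, invest proceeds at r, pay the dividends, go long the forward).
Profit at T = |F_mkt − F*| = |345.16 − 362.7012| = kr 17.54 per share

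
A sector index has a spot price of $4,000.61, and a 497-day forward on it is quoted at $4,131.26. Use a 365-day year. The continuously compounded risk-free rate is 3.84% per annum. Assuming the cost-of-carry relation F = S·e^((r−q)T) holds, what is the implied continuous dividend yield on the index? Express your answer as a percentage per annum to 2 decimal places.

1.48%

From F = S·e^((r−q)T): (r − q) = ln(F/S)/T
ln(4131.26/4000.61) = ln(1.032658) = 0.032136
(r − q) = 0.032136 / (497/365) = 0.023601
q = r − ln(F/S)/T = 0.0384 − 0.023601 = 0.014799
q = 1.48%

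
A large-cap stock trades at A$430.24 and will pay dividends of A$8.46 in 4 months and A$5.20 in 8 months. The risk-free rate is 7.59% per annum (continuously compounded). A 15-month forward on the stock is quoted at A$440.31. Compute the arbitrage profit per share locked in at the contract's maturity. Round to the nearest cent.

A$18.24 per share

PV(dividends) I = 8.46·e^(−0.0759·4/12) + 5.20·e^(−0.0759·8/12) = 13.1921
Fair forward F* = (S − I)·e^(rT) = (430.24 − 13.1921)·e^0.094875 = 417.0479 × 1.099521 = 458.5529
Market A$440.31 < fair 458.5529: forward underpriced → reverse cash-and-carry (short the stock, invest proceeds at r, pay the dividends, go long the forward).
Profit at T = |F_mkt − F*| = |440.31 − 458.5529| = A$18.24 per share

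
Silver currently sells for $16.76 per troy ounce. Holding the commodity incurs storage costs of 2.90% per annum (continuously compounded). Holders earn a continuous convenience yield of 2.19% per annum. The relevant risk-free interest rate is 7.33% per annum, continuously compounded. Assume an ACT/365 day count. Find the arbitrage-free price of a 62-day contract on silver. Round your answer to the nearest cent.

$16.99 per troy ounce

Net carry = r + u − y = 0.0733 + 0.0290 − 0.0219 = 0.0804
F = S·e^((r+u−y)T) = 16.76 · e^(0.0804 × 62/365) = 16.76 · e^0.013657
= 16.76 × 1.013751 = $16.99 per troy ounce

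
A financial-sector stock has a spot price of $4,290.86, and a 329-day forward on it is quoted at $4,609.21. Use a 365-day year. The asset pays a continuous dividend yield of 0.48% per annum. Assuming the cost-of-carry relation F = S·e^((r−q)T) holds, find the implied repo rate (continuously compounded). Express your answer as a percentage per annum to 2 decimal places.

From F = S·e^((r−q)T): (r − q) = ln(F/S)/T
ln(4609.21/4290.86) = ln(1.074193) = 0.071570
(r − q) = 0.071570 / (329/365) = 0.079401
r = ln(F/S)/T + q = 0.079401 + 0.0048 = 0.084201
r = 8.42%

8.42%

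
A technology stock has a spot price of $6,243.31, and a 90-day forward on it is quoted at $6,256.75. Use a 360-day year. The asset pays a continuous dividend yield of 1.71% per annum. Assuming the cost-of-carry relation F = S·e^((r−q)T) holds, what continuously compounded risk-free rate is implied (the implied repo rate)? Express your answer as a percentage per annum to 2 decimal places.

From F = S·e^((r−q)T): (r − q) = ln(F/S)/T
ln(6256.75/6243.31) = ln(1.002153) = 0.002151
(r − q) = 0.002151 / (90/360) = 0.008604
r = ln(F/S)/T + q = 0.008604 + 0.0171 = 0.025704
r = 2.57%

2.57%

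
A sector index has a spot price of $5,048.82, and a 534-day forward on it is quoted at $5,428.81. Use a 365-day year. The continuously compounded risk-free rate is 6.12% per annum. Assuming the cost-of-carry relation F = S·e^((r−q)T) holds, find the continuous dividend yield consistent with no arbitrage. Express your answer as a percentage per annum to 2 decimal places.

From F = S·e^((r−q)T): (r − q) = ln(F/S)/T
ln(5428.81/5048.82) = ln(1.075263) = 0.072565
(r − q) = 0.072565 / (534/365) = 0.049600
q = r − ln(F/S)/T = 0.0612 − 0.049600 = 0.011600
q = 1.16%

1.16%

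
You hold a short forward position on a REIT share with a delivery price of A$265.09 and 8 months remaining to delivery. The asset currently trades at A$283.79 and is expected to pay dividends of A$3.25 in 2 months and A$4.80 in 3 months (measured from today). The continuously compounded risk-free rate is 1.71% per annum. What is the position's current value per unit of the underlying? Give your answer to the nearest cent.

-A$13.68

PV(remaining dividends) I = 3.25·e^(−0.0171·2/12) + 4.80·e^(−0.0171·3/12) = 8.0203
Current forward F = (S − I)·e^(rT) = (283.79 − 8.0203)·e^(0.0171·8/12) = 275.7697 × 1.011465 = 278.9314
Value (long) = (F − K)·e^(−rT) = (278.9314 − 265.09) × 0.988665 = 13.6845
Short position value = −(long value) = -A$13.68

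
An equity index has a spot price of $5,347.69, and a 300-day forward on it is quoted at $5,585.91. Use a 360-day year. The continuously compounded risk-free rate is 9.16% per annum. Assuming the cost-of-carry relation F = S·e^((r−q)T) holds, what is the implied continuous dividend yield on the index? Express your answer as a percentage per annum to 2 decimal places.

3.93%

From F = S·e^((r−q)T): (r − q) = ln(F/S)/T
ln(5585.91/5347.69) = ln(1.044546) = 0.043582
(r − q) = 0.043582 / (300/360) = 0.052298
q = r − ln(F/S)/T = 0.0916 − 0.052298 = 0.039302
q = 3.93%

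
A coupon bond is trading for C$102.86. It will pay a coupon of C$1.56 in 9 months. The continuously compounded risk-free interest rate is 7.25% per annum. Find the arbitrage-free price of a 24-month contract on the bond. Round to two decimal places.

PV(coupons) I = 1.56·e^(−0.0725·9/12)
I = 1.4774
F = (S − I)·e^(rT) = (102.86 − 1.4774) · e^(0.0725·24/12)
= 101.3826 · e^0.145000 = 101.3826 × 1.156040 = C$117.20

C$117.20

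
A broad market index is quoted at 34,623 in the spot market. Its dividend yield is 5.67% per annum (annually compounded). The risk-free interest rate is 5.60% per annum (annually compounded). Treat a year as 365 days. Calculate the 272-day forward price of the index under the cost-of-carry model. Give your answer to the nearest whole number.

34,606

F = S · (1+r)^T / (1+q)^T
= 34623 × 1.041441 / 1.041955 = 34623 × 0.999507
F = 34,606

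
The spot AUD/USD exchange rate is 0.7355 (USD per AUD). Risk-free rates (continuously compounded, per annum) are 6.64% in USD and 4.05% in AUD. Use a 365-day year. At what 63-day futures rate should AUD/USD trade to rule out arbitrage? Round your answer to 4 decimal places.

F = S·e^((r_USD − r_AUD)T) = 0.7355 · e^((0.0664 − 0.0405) × 63/365)
= 0.7355 · e^0.004470 = 0.7355 × 1.004480
F = 0.7388 USD per AUD

0.7388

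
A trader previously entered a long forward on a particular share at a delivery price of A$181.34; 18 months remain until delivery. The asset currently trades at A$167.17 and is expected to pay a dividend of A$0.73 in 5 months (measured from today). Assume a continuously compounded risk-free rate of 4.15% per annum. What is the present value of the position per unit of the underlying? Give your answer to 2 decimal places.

PV(remaining dividends) I = 0.73·e^(−0.0415·5/12) = 0.7175
Current forward F = (S − I)·e^(rT) = (167.17 − 0.7175)·e^(0.0415·18/12) = 166.4525 × 1.064228 = 177.1434
Value (long) = (F − K)·e^(−rT) = (177.1434 − 181.34) × 0.939648 = -3.9433
Value = -A$3.94

-A$3.94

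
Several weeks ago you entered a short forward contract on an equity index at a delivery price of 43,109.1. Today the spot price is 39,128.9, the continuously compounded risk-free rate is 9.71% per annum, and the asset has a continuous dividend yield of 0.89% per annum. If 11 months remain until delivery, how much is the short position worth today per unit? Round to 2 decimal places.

626.87

Current fair forward for the remaining 11 months: F = S·e^((r − q)·T), (r − q) = 0.0971 − 0.0089 = 0.0882
F = 39128.9 · e^(0.0882 × 11/12) = 39128.9 × 1.08420825 = 42423.8762
Value of long forward = (F − K)·e^(−rT) = (42423.8762 − 43109.1) · e^(−0.0971·11/12)
= -685.2238 × 0.91483795 = -626.87
Short position value = −(long value) = 626.87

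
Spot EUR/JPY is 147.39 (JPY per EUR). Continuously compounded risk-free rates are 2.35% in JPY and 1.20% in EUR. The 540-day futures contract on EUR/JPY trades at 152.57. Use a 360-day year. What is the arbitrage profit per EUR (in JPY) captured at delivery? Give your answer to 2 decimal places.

Fair futures: F* = S·e^(carry·T), with carry = (r_JPY − r_EUR) = 0.0235 − 0.0120 = 0.0115
F* = 147.39 · e^(0.0115 × 540/360) = 147.39 · e^0.017250 = 147.39 × 1.017400 = 149.9546
Market 152.57 > fair 149.9546: forward overpriced → cash-and-carry (buy spot, short the forward).
At maturity, profit = |F_mkt − F*| = |152.57 − 149.9546| = 2.62 per EUR (in JPY)

2.62 per EUR (in JPY)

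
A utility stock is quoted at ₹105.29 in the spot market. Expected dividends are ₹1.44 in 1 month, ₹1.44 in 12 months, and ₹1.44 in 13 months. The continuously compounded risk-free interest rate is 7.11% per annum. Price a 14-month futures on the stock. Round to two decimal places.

₹109.94

PV(dividends) I = 1.44·e^(−0.0711·1/12) + 1.44·e^(−0.0711·12/12) + 1.44·e^(−0.0711·13/12)
I = 1.4315 + 1.3412 + 1.3332 = 4.1059
F = (S − I)·e^(rT) = (105.29 − 4.1059) · e^(0.0711·14/12)
= 101.1841 · e^0.082950 = 101.1841 × 1.086487 = ₹109.94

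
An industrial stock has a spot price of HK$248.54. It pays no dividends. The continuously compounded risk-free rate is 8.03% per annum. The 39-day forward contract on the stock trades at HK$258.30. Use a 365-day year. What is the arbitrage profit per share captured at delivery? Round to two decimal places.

Fair forward: F* = S·e^(carry·T), with carry = r = 0.0803
F* = 248.54 · e^(0.0803 × 39/365) = 248.54 · e^0.008580 = 248.54 × 1.008617 = HK$250.6817
Market HK$258.30 > fair HK$250.6817: forward overpriced → cash-and-carry (buy spot, short the forward).
At maturity, profit = |F_mkt − F*| = |258.30 − 250.6817| = HK$7.62 per share

HK$7.62 per share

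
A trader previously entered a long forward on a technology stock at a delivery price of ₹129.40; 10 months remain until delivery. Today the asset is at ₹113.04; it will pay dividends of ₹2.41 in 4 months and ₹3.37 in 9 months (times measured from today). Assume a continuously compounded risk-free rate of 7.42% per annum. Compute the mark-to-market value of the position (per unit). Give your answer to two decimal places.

PV(remaining dividends) I = 2.41·e^(−0.0742·4/12) + 3.37·e^(−0.0742·9/12) = 5.5387
Current forward F = (S − I)·e^(rT) = (113.04 − 5.5387)·e^(0.0742·10/12) = 107.5013 × 1.063785 = 114.3583
Value (long) = (F − K)·e^(−rT) = (114.3583 − 129.40) × 0.940040 = -14.1398
Value = -₹14.14

-₹14.14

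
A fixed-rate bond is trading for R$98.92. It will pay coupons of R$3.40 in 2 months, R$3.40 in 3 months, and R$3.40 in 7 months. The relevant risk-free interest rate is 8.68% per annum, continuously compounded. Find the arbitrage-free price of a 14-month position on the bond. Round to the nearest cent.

R$98.50

PV(coupons) I = 3.40·e^(−0.0868·2/12) + 3.40·e^(−0.0868·3/12) + 3.40·e^(−0.0868·7/12)
I = 3.3512 + 3.3270 + 3.2321 = 9.9103
F = (S − I)·e^(rT) = (98.92 − 9.9103) · e^(0.0868·14/12)
= 89.0097 · e^0.101267 = 89.0097 × 1.106572 = R$98.50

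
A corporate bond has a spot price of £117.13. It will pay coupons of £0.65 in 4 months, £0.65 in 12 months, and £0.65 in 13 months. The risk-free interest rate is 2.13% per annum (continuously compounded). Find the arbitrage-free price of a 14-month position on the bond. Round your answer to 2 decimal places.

PV(coupons) I = 0.65·e^(−0.0213·4/12) + 0.65·e^(−0.0213·12/12) + 0.65·e^(−0.0213·13/12)
I = 0.6454 + 0.6363 + 0.6352 = 1.9169
F = (S − I)·e^(rT) = (117.13 − 1.9169) · e^(0.0213·14/12)
= 115.2131 · e^0.024850 = 115.2131 × 1.025161 = £118.11

£118.11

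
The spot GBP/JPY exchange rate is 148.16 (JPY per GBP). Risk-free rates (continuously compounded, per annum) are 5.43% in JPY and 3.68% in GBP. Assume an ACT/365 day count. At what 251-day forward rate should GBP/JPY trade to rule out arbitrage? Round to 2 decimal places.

F = S·e^((r_JPY − r_GBP)T) = 148.16 · e^((0.0543 − 0.0368) × 251/365)
= 148.16 · e^0.012034 = 148.16 × 1.012107
F = 149.95 JPY per GBP

149.95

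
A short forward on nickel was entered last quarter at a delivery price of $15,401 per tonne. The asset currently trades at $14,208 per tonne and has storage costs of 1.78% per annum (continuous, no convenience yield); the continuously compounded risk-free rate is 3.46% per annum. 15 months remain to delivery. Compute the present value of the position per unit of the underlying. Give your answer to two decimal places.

Current fair forward for the remaining 15 months: F = S·e^((r + u)·T), (r + u) = 0.0346 + 0.0178 = 0.0524
F = 14208 · e^(0.0524 × 15/12) = 14208 × 1.06769274 = 15169.7784
Value of long forward = (F − K)·e^(−rT) = (15169.7784 − 15401) · e^(−0.0346·15/12)
= -231.2216 × 0.95767194 = -221.43
Short position value = −(long value) = $221.43

$221.43 per tonne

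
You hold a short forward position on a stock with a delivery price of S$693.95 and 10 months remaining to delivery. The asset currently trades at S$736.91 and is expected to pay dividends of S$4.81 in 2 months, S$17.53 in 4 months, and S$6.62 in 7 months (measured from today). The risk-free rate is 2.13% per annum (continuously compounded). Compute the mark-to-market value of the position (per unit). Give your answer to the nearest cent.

PV(remaining dividends) I = 4.81·e^(−0.0213·2/12) + 17.53·e^(−0.0213·4/12) + 6.62·e^(−0.0213·7/12) = 28.7372
Current forward F = (S − I)·e^(rT) = (736.91 − 28.7372)·e^(0.0213·10/12) = 708.1728 × 1.017908 = 720.8548
Value (long) = (F − K)·e^(−rT) = (720.8548 − 693.95) × 0.982407 = 26.4315
Short position value = −(long value) = -S$26.43

-S$26.43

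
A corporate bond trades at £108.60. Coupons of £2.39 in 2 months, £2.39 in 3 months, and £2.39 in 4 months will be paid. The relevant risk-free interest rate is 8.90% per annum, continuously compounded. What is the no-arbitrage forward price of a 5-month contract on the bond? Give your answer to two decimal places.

£105.43

PV(coupons) I = 2.39·e^(−0.0890·2/12) + 2.39·e^(−0.0890·3/12) + 2.39·e^(−0.0890·4/12)
I = 2.3548 + 2.3374 + 2.3201 = 7.0123
F = (S − I)·e^(rT) = (108.60 − 7.0123) · e^(0.0890·5/12)
= 101.5877 · e^0.037083 = 101.5877 × 1.037779 = £105.43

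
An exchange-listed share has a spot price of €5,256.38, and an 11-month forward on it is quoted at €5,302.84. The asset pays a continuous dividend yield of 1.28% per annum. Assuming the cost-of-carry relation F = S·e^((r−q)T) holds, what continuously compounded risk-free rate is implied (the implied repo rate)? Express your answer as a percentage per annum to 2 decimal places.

2.24%

From F = S·e^((r−q)T): (r − q) = ln(F/S)/T
ln(5302.84/5256.38) = ln(1.008839) = 0.008800
(r − q) = 0.008800 / (11/12) = 0.009600
r = ln(F/S)/T + q = 0.009600 + 0.0128 = 0.022400
r = 2.24%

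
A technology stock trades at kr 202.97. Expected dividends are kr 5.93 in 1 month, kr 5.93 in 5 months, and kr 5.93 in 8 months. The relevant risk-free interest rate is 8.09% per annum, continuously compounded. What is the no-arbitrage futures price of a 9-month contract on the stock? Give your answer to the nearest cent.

kr 197.35

PV(dividends) I = 5.93·e^(−0.0809·1/12) + 5.93·e^(−0.0809·5/12) + 5.93·e^(−0.0809·8/12)
I = 5.8902 + 5.7334 + 5.6186 = 17.2422
F = (S − I)·e^(rT) = (202.97 − 17.2422) · e^(0.0809·9/12)
= 185.7278 · e^0.060675 = 185.7278 × 1.062554 = kr 197.35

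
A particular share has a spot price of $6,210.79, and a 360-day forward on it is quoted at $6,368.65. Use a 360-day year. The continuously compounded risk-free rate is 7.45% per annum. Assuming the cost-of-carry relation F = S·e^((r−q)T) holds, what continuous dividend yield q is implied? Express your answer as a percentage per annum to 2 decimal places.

From F = S·e^((r−q)T): (r − q) = ln(F/S)/T
ln(6368.65/6210.79) = ln(1.025417) = 0.025099
(r − q) = 0.025099 / (360/360) = 0.025099
q = r − ln(F/S)/T = 0.0745 − 0.025099 = 0.049401
q = 4.94%

4.94%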